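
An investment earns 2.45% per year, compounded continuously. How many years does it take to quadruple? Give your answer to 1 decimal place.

e^(0.0245t) = 4, so 0.0245t = ln 4 ≈ 1.3863.
t ≈ 1.3863/0.0245 ≈ 56.5834.

56.6 years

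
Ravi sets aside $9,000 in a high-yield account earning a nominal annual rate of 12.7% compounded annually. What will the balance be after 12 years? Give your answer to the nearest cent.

$37,785.88

Growth factor = (1 + 0.127)^12 ≈ 4.1984307339.
A ≈ 9,000 × 4.1984307339 ≈ 37,785.8766.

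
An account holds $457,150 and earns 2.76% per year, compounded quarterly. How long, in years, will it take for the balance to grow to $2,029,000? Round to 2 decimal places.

We need (1 + 0.0069)^(4t) = 4.4384, so 4t = ln 4.4384 / ln 1.0069 ≈ 216.7279.
t ≈ 216.7279/4 = 54.1820 years.

54.18 years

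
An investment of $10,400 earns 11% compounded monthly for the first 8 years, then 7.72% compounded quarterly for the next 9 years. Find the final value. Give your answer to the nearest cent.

$49,698.62

Phase 1: 10,400·(1 + 0.11/12)^96 ≈ 24,973.0427.
Phase 2: 24,973.0427·(1 + 0.0193)^36 ≈ 49,698.6203.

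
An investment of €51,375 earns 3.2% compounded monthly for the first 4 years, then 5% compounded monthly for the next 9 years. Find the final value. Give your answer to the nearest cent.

€91,473.23

After 4 years at 3.2%: 51,375 × 1.1363593916 ≈ 58,380.4637.
Then 9 years at 5%: 58,380.4637 × 1.5668466494 ≈ 91,473.2340.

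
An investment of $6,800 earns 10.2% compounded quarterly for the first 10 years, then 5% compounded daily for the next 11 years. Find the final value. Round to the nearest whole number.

$32,269

Phase 1: 6,800·(1 + 0.0255)^40 ≈ 18,618.1061.
Phase 2: 18,618.1061·(1 + 0.05/365)^4015 ≈ 32,268.6731.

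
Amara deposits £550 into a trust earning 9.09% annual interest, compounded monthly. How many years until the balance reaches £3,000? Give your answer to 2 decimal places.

We need (1 + 0.007575)^(12t) = 5.4545, so 12t = ln 5.4545 / ln 1.007575 ≈ 224.8009.
t ≈ 224.8009/12 = 18.7334 years.

18.73 years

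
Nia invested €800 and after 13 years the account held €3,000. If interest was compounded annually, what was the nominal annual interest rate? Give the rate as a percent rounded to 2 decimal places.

(1 + r)^13 = 3,000/800 = 3.75.
1 + r = 3.75^(1/13) ≈ 1.107022, so r ≈ 0.107022.
r ≈ 10.70220%.

10.70%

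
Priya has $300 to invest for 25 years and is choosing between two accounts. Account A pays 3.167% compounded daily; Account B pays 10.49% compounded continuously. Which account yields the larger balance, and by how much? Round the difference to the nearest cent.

Account B, by $3,468.88

Account A growth factor: (1 + 0.03167/365)^9125 ≈ 2.20717993; balance ≈ 662.1540.
Account B growth factor: e^(0.1049·25) = e^2.6225 ≈ 13.77010585; balance ≈ 4,131.0318.
Account B is larger by 3,468.8778.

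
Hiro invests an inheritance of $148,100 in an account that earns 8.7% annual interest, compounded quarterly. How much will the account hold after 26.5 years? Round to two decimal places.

$1,449,064.03

Growth factor = (1 + 0.02175)^106 ≈ 9.784362098976.
A ≈ 148,100 × 9.784362098976 ≈ 1,449,064.0269.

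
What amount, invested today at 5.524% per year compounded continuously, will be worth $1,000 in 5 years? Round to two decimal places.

$758.66

P = A·e^(−rt) = 1,000·e^(−0.2762).
e^(−0.2762) ≈ 0.758661183, so P ≈ 758.6612.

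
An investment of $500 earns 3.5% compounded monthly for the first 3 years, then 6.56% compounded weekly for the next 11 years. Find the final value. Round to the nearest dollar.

Phase 1: 500·(1 + 0.035/12)^36 ≈ 555.2704.
Phase 2: 555.2704·(1 + 0.0656/52)^572 ≈ 1,142.0732.

$1,142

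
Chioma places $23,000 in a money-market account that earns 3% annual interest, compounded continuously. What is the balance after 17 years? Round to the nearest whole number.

$38,302

A = P·e^(rt) = 23,000·e^(0.03·17) = 23,000·e^0.51.
e^0.51 ≈ 1.6652911949, so A ≈ 38,301.6975.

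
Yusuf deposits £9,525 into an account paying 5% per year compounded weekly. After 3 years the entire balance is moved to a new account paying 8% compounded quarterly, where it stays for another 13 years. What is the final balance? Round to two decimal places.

£30,987.52

Phase 1: 9,525·(1 + 0.05/52)^156 ≈ 11,065.6736.
Phase 2: 11,065.6736·(1 + 0.02)^52 ≈ 30,987.5178.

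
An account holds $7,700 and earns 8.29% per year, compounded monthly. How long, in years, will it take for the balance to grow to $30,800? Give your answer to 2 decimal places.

16.78 years

We need (1 + 0.00690833)^(12t) = 4, so 12t = ln 4 / ln 1.006908 ≈ 201.3622.
t ≈ 201.3622/12 = 16.7802 years.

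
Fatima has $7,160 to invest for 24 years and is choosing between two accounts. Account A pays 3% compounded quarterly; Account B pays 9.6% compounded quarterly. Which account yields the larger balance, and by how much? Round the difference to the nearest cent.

Account B, by $55,106.17

A: (1 + 0.0075)^96 ≈ 2.0489212282, so 7,160 × 2.0489212282 ≈ 14,670.2760.
B: (1 + 0.024)^96 ≈ 9.7453140114, so 7,160 × 9.7453140114 ≈ 69,776.4483.
Difference ≈ 55,106.1723 in favor of B.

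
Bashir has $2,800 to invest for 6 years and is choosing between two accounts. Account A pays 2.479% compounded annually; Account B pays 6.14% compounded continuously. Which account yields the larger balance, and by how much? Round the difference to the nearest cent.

Account B, by $804.02

A: (1 + 0.02479)^6 ≈ 1.158268574, so 2,800 × 1.158268574 ≈ 3,243.1520.
B: e^(0.0614·6) = e^0.3684 ≈ 1.445420091, so 2,800 × 1.445420091 ≈ 4,047.1763.
Difference ≈ 804.0242 in favor of B.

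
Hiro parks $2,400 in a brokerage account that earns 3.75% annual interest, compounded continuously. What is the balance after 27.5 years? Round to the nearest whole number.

A = P·e^(rt) = 2,400·e^(0.0375·27.5) = 2,400·e^1.03125.
e^1.03125 ≈ 2.804569356, so A ≈ 6,730.9665.

$6,731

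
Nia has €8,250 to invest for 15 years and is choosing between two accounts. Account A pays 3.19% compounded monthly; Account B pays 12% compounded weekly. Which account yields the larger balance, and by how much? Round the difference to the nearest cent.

Account B, by €36,502.02

Account A growth factor: (1 + 0.0319/12)^180 ≈ 1.6126279553; balance ≈ 13,304.1806.
Account B growth factor: (1 + 0.12/52)^780 ≈ 6.0371151077; balance ≈ 49,806.1996.
Account B is larger by 36,502.0190.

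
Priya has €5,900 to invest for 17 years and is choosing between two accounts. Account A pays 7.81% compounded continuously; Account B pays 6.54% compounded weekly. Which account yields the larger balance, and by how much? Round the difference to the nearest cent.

Account A, by €4,334.46

A: e^(0.0781·17) = e^1.3277 ≈ 3.772356981, so 5,900 × 3.772356981 ≈ 22,256.9062.
B: (1 + 0.0654/52)^884 ≈ 3.0377023827, so 5,900 × 3.0377023827 ≈ 17,922.4441.
Difference ≈ 4,334.4621 in favor of A.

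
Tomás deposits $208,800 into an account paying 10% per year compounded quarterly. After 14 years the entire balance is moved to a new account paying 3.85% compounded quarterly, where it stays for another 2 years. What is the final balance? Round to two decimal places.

Phase 1: 208,800·(1 + 0.025)^56 ≈ 832,275.2048.
Phase 2: 832,275.2048·(1 + 0.009625)^8 ≈ 898,561.3275.

$898,561.33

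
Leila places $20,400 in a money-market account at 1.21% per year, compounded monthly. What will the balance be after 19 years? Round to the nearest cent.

Growth factor = (1 + 0.0121/12)^228 ≈ 1.2583283955.
A ≈ 20,400 × 1.2583283955 ≈ 25,669.8993.

$25,669.90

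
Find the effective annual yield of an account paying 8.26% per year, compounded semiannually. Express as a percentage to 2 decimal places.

8.43%

One year is 2 periods at 0.0413 each: (1 + 0.0413)^2 ≈ 1.084306.
EAR = 1.084306 − 1 ≈ 8.43057%.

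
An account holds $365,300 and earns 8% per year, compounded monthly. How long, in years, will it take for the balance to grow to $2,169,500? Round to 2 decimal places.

22.34 years

We need (1 + 0.00666667)^(12t) = 5.939, so 12t = ln 5.939 / ln 1.006667 ≈ 268.1197.
t ≈ 268.1197/12 = 22.3433 years.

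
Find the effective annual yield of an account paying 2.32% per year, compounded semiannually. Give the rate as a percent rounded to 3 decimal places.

EAR = (1 + 2.32%/2)^2 − 1 = (1 + 0.0116)^2 − 1.
(1 + 0.0116)^2 ≈ 1.023335, so EAR ≈ 2.33346%.

2.333%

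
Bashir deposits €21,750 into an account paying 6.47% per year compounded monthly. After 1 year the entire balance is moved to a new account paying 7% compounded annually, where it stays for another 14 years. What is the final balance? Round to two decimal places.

Phase 1: 21,750·(1 + 0.0647/12)^12 ≈ 23,199.7142.
Phase 2: 23,199.7142·(1 + 0.07)^14 ≈ 59,821.2555.

€59,821.26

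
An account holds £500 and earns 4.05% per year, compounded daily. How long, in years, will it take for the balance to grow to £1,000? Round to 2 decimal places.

We need (1 + 0.000110959)^(365t) = 2, so 365t = ln 2 / ln 1.000111 ≈ 6247.2286.
t ≈ 6247.2286/365 = 17.1157 years.

17.12 years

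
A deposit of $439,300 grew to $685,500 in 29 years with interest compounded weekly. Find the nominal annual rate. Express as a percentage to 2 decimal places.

(1 + r/52)^1508 = 685,500/439,300 = 1.56044.
1 + r/52 = 1.56044^(1/1508) ≈ 1.000295, so r/52 ≈ 0.000295114.
r ≈ 52·0.000295114 = 1.53459%.

1.53%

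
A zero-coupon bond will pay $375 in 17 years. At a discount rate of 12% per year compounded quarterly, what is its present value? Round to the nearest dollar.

Periodic rate = 12%/4 = 0.03; 68 periods.
P = 375/(1 + 0.03)^68 ≈ 375/7.46330654 ≈ 50.2458.

$50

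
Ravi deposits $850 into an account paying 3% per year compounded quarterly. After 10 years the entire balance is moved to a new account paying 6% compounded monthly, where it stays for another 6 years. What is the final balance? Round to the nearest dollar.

After 10 years at 3%: 850 × 1.348348612 ≈ 1,146.0963.
Then 6 years at 6%: 1,146.0963 × 1.432044278 ≈ 1,641.2607.

$1,641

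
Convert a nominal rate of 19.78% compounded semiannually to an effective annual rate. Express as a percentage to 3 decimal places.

One year is 2 periods at 0.0989 each: (1 + 0.0989)^2 ≈ 1.207581.
EAR = 1.207581 − 1 ≈ 20.75812%.

20.758%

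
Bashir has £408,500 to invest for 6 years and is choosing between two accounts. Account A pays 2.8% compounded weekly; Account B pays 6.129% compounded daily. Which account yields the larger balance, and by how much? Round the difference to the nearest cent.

A: (1 + 0.028/52)^312 ≈ 1.18288312592, so 408,500 × 1.18288312592 ≈ 483,207.7569.
B: (1 + 0.06129/365)^2190 ≈ 1.44442183659, so 408,500 × 1.44442183659 ≈ 590,046.3202.
Difference ≈ 106,838.5633 in favor of B.

Account B, by £106,838.56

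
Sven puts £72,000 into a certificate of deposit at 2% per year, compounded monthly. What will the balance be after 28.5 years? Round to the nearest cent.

£127,254.83

Growth factor = (1 + 0.02/12)^342 ≈ 1.76742825568.
A ≈ 72,000 × 1.76742825568 ≈ 127,254.8344.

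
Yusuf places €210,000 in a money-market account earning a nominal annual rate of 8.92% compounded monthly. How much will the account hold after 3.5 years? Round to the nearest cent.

€286,618.74

Growth factor = (1 + 0.0892/12)^42 ≈ 1.36485114983.
A ≈ 210,000 × 1.36485114983 ≈ 286,618.7415.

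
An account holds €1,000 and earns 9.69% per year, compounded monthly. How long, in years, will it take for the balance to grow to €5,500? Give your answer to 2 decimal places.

17.66 years

We need (1 + 0.008075)^(12t) = 5.5, so 12t = ln 5.5 / ln 1.008075 ≈ 211.9655.
t ≈ 211.9655/12 = 17.6638 years.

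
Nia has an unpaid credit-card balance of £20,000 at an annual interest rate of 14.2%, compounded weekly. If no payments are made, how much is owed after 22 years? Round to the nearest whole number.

£452,811

Growth factor = (1 + 0.142/52)^1144 ≈ 22.6405441495.
A ≈ 20,000 × 22.6405441495 ≈ 452,810.8830.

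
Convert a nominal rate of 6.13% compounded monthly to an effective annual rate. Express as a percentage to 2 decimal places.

One year is 12 periods at 0.00510833 each: (1 + 0.00510833)^12 ≈ 1.063052.
EAR = 1.063052 − 1 ≈ 6.30519%.

6.31%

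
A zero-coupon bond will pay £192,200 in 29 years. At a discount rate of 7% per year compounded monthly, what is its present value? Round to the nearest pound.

Growth factor = (1 + 0.07/12)^348 ≈ 7.56931134612.
P = 192,200/7.56931134612 ≈ 25,392.0061.

£25,392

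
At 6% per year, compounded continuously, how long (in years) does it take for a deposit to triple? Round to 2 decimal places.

e^(0.06t) = 3, so 0.06t = ln 3 ≈ 1.0986.
t ≈ 1.0986/0.06 ≈ 18.3102.

18.31 years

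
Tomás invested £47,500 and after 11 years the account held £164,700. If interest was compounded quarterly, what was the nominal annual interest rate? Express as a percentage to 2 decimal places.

11.46%

The 44-period growth factor is 164,700/47,500 = 3.46737.
r/4 = 3.46737^(1/44) − 1 ≈ 0.0286621, so r ≈ 4·0.0286621 = 11.46483%.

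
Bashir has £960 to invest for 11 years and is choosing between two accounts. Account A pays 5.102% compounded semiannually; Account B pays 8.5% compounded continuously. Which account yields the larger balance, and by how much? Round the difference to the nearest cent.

A: (1 + 0.02551)^22 ≈ 1.740515086, so 960 × 1.740515086 ≈ 1,670.8945.
B: e^(0.085·11) = e^0.935 ≈ 2.547213458, so 960 × 2.547213458 ≈ 2,445.3249.
Difference ≈ 774.4304 in favor of B.

Account B, by £774.43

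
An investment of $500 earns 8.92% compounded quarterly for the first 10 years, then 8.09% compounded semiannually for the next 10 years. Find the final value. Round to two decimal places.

$2,670.11

Phase 1: 500·(1 + 0.0223)^40 ≈ 1,208.1043.
Phase 2: 1,208.1043·(1 + 0.04045)^20 ≈ 2,670.1074.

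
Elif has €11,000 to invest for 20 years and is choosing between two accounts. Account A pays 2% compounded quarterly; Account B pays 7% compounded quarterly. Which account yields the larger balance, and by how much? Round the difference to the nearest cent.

Account B, by €27,676.59

A: (1 + 0.005)^80 ≈ 1.4903385678, so 11,000 × 1.4903385678 ≈ 16,393.7242.
B: (1 + 0.0175)^80 ≈ 4.0063919242, so 11,000 × 4.0063919242 ≈ 44,070.3112.
Difference ≈ 27,676.5869 in favor of B.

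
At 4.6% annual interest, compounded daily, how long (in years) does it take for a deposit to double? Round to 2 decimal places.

(1 + 0.000126027)^(365t) = 2.
365t = ln 2 / ln(1 + 0.000126027) ≈ 0.69315/0.000126019 ≈ 5500.3188.
t ≈ 15.0694.

15.07 years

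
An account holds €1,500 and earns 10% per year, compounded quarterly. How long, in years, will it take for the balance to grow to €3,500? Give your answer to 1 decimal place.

(1 + 0.025)^(4t) = 3,500/1,500 = 2.3333.
4t·ln(1 + 0.025) = ln(2.3333); 4t = 0.8473/0.0246926 ≈ 34.3138.
t ≈ 8.5785 years.

8.6 years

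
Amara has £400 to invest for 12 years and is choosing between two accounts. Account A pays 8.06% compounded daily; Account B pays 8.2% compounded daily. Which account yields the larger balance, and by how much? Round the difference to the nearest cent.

A: (1 + 0.0806/365)^4380 ≈ 2.630287685, so 400 × 2.630287685 ≈ 1,052.1151.
B: (1 + 0.082/365)^4380 ≈ 2.674839785, so 400 × 2.674839785 ≈ 1,069.9359.
Difference ≈ 17.8208 in favor of B.

Account B, by £17.82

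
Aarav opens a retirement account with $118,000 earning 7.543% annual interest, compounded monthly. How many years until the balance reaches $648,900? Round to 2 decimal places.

We need (1 + 0.00628583)^(12t) = 5.4992, so 12t = ln 5.4992 / ln 1.006286 ≈ 272.0317.
t ≈ 272.0317/12 = 22.6693 years.

22.67 years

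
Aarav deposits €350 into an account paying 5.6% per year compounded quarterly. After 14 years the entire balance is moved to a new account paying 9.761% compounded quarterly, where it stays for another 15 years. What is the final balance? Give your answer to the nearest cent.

€3,239.15

Phase 1: 350·(1 + 0.014)^56 ≈ 762.4187.
Phase 2: 762.4187·(1 + 0.0244025)^60 ≈ 3,239.1518.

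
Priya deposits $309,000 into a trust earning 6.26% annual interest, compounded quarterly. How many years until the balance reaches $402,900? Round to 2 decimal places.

(1 + 0.01565)^(4t) = 402,900/309,000 = 1.3039.
4t·ln(1 + 0.01565) = ln(1.3039); 4t = 0.26535/0.0155288 ≈ 17.0874.
t ≈ 4.2719 years.

4.27 years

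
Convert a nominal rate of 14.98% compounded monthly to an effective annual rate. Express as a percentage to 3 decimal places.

16.053%

EAR = (1 + 14.98%/12)^12 − 1 = (1 + 0.0124833)^12 − 1.
(1 + 0.0124833)^12 ≈ 1.160525, so EAR ≈ 16.05253%.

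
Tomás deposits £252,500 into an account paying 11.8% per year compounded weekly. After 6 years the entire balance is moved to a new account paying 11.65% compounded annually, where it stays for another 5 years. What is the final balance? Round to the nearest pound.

Phase 1: 252,500·(1 + 0.118/52)^312 ≈ 512,145.6997.
Phase 2: 512,145.6997·(1 + 0.1165)^5 ≈ 888,560.8360.

£888,561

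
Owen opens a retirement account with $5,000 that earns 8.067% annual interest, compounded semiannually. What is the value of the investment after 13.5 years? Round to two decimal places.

$14,542.75

Growth factor = (1 + 0.040335)^27 ≈ 2.9085508577.
A ≈ 5,000 × 2.9085508577 ≈ 14,542.7543.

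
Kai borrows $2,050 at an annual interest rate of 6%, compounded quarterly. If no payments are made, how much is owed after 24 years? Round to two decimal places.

$8,560.40

Growth factor = (1 + 0.015)^96 ≈ 4.175803519.
A ≈ 2,050 × 4.175803519 ≈ 8,560.3972.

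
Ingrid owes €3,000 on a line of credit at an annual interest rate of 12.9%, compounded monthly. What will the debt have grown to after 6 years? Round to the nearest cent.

Periodic rate = 12.9%/12 = 0.01075; periods = 12·6 = 72.
A = 3,000·(1 + 0.01075)^72 ≈ 3,000·2.159484049 ≈ 6,478.4521.

€6,478.45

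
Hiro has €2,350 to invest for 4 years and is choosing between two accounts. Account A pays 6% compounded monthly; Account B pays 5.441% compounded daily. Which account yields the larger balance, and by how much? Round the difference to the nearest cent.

Account A growth factor: (1 + 0.005)^48 ≈ 1.270489161; balance ≈ 2,985.6495.
Account B growth factor: (1 + 0.05441/365)^1460 ≈ 1.243119293; balance ≈ 2,921.3303.
Account A is larger by 64.3192.

Account A, by €64.32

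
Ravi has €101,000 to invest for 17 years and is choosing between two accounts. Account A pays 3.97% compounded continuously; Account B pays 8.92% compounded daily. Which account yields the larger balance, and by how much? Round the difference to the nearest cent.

Account B, by €261,702.54

A: e^(0.0397·17) = e^0.6749 ≈ 1.96383658249, so 101,000 × 1.96383658249 ≈ 198,347.4948.
B: (1 + 0.0892/365)^6205 ≈ 4.55495084204, so 101,000 × 4.55495084204 ≈ 460,050.0350.
Difference ≈ 261,702.5402 in favor of B.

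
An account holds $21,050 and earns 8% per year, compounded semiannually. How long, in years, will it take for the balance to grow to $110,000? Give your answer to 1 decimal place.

21.1 years

(1 + 0.04)^(2t) = 110,000/21,050 = 5.2257.
2t·ln(1 + 0.04) = ln(5.2257); 2t = 1.6536/0.0392207 ≈ 42.1609.
t ≈ 21.0804 years.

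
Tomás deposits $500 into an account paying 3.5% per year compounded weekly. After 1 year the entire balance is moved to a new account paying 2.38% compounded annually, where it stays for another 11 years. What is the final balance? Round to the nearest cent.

After 1 years at 3.5%: 500 × 1.03560752 ≈ 517.8038.
Then 11 years at 2.38%: 517.8038 × 1.29528811 ≈ 670.7050.

$670.71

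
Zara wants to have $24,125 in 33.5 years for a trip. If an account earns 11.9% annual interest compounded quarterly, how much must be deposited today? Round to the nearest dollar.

Growth factor = (1 + 0.02975)^134 ≈ 50.823115507.
P = 24,125/50.823115507 ≈ 474.6856.

$475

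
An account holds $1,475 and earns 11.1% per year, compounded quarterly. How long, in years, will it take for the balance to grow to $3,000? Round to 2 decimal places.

We need (1 + 0.02775)^(4t) = 2.0339, so 4t = ln 2.0339 / ln 1.02775 ≈ 25.9373.
t ≈ 25.9373/4 = 6.4843 years.

6.48 years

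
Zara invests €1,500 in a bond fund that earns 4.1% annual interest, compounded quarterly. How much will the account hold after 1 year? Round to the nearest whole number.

Growth factor = (1 + 0.01025)^4 ≈ 1.041634694.
A ≈ 1,500 × 1.041634694 ≈ 1,562.4520.

€1,562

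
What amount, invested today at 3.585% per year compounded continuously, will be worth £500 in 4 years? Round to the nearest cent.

P = A·e^(−rt) = 500·e^(−0.1434).
e^(−0.1434) ≈ 0.866407437, so P ≈ 433.2037.

£433.20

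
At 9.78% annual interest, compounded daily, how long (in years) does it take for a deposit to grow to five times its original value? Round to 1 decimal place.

16.5 years

(1 + 0.000267945)^(365t) = 5.
365t = ln 5 / ln(1 + 0.000267945) ≈ 1.6094/0.000267909 ≈ 6007.3981.
t ≈ 16.4586.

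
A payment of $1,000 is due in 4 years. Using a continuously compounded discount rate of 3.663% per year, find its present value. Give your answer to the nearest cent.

$863.71

P = A·e^(−rt) = 1,000·e^(−0.14652).
e^(−0.14652) ≈ 0.863708458, so P ≈ 863.7085.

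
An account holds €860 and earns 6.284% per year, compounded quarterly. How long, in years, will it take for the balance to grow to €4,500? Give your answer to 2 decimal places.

26.54 years

We need (1 + 0.01571)^(4t) = 5.2326, so 4t = ln 5.2326 / ln 1.01571 ≈ 106.1659.
t ≈ 106.1659/4 = 26.5415 years.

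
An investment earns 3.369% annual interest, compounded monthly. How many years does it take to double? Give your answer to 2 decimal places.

20.60 years

(1 + 0.0028075)^(12t) = 2.
12t = ln 2 / ln(1 + 0.0028075) ≈ 0.69315/0.00280357 ≈ 247.2377.
t ≈ 20.6031.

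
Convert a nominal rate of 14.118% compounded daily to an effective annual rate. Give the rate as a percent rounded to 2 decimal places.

One year is 365 periods at 0.000386795 each: (1 + 0.000386795)^365 ≈ 1.1516.
EAR = 1.1516 − 1 ≈ 15.16005%.

15.16%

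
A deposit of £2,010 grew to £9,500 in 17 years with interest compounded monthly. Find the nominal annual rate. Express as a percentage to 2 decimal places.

The 204-period growth factor is 9,500/2,010 = 4.72637.
r/12 = 4.72637^(1/204) − 1 ≈ 0.00764257, so r ≈ 12·0.00764257 = 9.17109%.

9.17%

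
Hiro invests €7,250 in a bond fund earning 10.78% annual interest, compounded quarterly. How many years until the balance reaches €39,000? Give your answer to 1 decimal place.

15.8 years

(1 + 0.02695)^(4t) = 39,000/7,250 = 5.3793.
4t·ln(1 + 0.02695) = ln(5.3793); 4t = 1.6826/0.0265932 ≈ 63.2702.
t ≈ 15.8176 years.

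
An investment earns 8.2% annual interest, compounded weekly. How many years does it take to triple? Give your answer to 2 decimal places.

(1 + 0.00157692)^(52t) = 3.
52t = ln 3 / ln(1 + 0.00157692) ≈ 1.0986/0.00157568 ≈ 697.2301.
t ≈ 13.4083.

13.41 years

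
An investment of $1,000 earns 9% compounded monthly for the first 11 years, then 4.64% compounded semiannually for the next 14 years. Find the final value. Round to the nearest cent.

$5,096.15

After 11 years at 9%: 1,000 × 2.681311281 ≈ 2,681.3113.
Then 14 years at 4.64%: 2,681.3113 × 1.900618189 ≈ 5,096.1490.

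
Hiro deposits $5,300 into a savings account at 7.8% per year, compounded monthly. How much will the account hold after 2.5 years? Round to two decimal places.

Periodic rate = 7.8%/12 = 0.0065; periods = 12·2.5 = 30.
A = 5,300·(1 + 0.0065)^30 ≈ 5,300·1.214544346 ≈ 6,437.0850.

$6,437.09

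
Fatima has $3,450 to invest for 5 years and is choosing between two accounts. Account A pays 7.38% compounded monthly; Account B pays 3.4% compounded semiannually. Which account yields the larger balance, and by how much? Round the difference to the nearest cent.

Account A growth factor: (1 + 0.00615)^60 ≈ 1.444654158; balance ≈ 4,984.0568.
Account B growth factor: (1 + 0.017)^10 ≈ 1.183612462; balance ≈ 4,083.4630.
Account A is larger by 900.5938.

Account A, by $900.59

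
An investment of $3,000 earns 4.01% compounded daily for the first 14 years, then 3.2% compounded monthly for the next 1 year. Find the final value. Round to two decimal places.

$5,430.00

Phase 1: 3,000·(1 + 0.0401/365)^5110 ≈ 5,259.2133.
Phase 2: 5,259.2133·(1 + 0.032/12)^12 ≈ 5,429.9985.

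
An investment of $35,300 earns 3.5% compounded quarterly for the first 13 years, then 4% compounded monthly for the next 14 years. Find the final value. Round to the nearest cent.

Phase 1: 35,300·(1 + 0.00875)^52 ≈ 55,528.9150.
Phase 2: 55,528.9150·(1 + 0.04/12)^168 ≈ 97,122.4556.

$97,122.46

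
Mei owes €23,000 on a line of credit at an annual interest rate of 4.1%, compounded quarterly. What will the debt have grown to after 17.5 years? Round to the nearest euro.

Growth factor = (1 + 0.01025)^70 ≈ 2.0418326213.
A ≈ 23,000 × 2.0418326213 ≈ 46,962.1503.

€46,962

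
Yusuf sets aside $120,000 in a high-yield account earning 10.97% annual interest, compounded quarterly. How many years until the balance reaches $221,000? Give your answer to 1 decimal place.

We need (1 + 0.027425)^(4t) = 1.8417, so 4t = ln 1.8417 / ln 1.027425 ≈ 22.5709.
t ≈ 22.5709/4 = 5.6427 years.

5.6 years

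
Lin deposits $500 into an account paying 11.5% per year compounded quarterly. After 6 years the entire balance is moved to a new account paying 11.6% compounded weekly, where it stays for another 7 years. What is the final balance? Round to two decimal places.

Phase 1: 500·(1 + 0.02875)^24 ≈ 987.2028.
Phase 2: 987.2028·(1 + 0.116/52)^364 ≈ 2,221.5737.

$2,221.57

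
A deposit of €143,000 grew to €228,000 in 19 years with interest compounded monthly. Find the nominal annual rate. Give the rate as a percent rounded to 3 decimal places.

2.458%

(1 + r/12)^228 = 228,000/143,000 = 1.59441.
1 + r/12 = 1.59441^(1/228) ≈ 1.002048, so r/12 ≈ 0.00204815.
r ≈ 12·0.00204815 = 2.45778%.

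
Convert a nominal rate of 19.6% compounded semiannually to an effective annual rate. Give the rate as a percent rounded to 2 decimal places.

EAR = (1 + 19.6%/2)^2 − 1 = (1 + 0.098)^2 − 1.
(1 + 0.098)^2 ≈ 1.205604, so EAR ≈ 20.56040%.

20.56%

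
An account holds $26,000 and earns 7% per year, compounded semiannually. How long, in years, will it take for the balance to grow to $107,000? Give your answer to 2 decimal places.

20.56 years

(1 + 0.035)^(2t) = 107,000/26,000 = 4.1154.
2t·ln(1 + 0.035) = ln(4.1154); 2t = 1.4147/0.0344014 ≈ 41.1242.
t ≈ 20.5621 years.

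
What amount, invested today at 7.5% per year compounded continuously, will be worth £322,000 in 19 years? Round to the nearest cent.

P = A·e^(−rt) = 322,000·e^(−1.425).
e^(−1.425) ≈ 0.240508463208, so P ≈ 77,443.7252.

£77,443.73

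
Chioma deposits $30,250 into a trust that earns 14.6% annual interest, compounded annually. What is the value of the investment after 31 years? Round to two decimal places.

Annual rate = 14.6% = 0.146; years = 31.
A = 30,250·(1 + 0.146)^31 ≈ 30,250·68.34758071931 ≈ 2,067,514.3168.

$2,067,514.32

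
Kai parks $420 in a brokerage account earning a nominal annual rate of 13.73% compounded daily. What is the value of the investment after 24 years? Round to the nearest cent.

$11,325.76

Periodic rate = 13.73%/365 = 0.000376164; periods = 365·24 = 8760.
A = 420·(1 + 0.1373/365)^8760 ≈ 420·26.966096369 ≈ 11,325.7605.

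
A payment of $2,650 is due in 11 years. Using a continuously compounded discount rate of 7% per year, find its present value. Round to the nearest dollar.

$1,227

P = A·e^(−rt) = 2,650·e^(−0.77).
e^(−0.77) ≈ 0.4630130683, so P ≈ 1,226.9846.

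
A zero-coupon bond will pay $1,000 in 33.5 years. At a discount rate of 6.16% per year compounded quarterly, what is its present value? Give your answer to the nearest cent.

Growth factor = (1 + 0.0154)^134 ≈ 7.75138512.
P = 1,000/7.75138512 ≈ 129.0092.

$129.01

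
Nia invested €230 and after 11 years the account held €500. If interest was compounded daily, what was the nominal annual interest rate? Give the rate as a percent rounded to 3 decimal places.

The 4015-period growth factor is 500/230 = 2.17391.
r/365 = 2.17391^(1/4015) − 1 ≈ 0.000193426, so r ≈ 365·0.000193426 = 7.06004%.

7.060%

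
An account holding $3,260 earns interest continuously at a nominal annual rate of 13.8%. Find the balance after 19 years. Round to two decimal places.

A = P·e^(rt) = 3,260·e^(0.138·19) = 3,260·e^2.622.
e^2.622 ≈ 13.763222522, so A ≈ 44,868.1054.

$44,868.11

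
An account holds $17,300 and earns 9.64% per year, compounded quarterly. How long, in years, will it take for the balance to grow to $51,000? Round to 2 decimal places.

11.35 years

(1 + 0.0241)^(4t) = 51,000/17,300 = 2.948.
4t·ln(1 + 0.0241) = ln(2.948); 4t = 1.0811/0.0238142 ≈ 45.3981.
t ≈ 11.3495 years.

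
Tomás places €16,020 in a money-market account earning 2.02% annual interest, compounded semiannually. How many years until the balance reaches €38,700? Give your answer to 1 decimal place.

We need (1 + 0.0101)^(2t) = 2.4157, so 2t = ln 2.4157 / ln 1.0101 ≈ 87.7672.
t ≈ 87.7672/2 = 43.8836 years.

43.9 years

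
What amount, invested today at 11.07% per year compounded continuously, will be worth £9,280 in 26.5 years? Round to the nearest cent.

P = A·e^(−rt) = 9,280·e^(−2.93355).
e^(−2.93355) ≈ 0.05320781473, so P ≈ 493.7685.

£493.77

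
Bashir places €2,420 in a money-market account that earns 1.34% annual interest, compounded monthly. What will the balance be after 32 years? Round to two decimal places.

Periodic rate = 1.34%/12 = 0.00111667; periods = 12·32 = 384.
A = 2,420·(1 + 0.0134/12)^384 ≈ 2,420·1.53504664 ≈ 3,714.8129.

€3,714.81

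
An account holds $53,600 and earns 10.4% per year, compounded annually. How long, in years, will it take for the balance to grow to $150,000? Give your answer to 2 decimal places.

We need (1 + 0.104)^t = 2.7985, so t = ln 2.7985 / ln 1.104 ≈ 10.4011.

10.40 years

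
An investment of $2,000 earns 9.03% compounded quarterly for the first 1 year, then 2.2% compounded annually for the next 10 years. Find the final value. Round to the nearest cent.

$2,718.44

After 1 years at 9.03%: 2,000 × 1.093404063 ≈ 2,186.8081.
Then 10 years at 2.2%: 2,186.8081 × 1.243108277 ≈ 2,718.4393.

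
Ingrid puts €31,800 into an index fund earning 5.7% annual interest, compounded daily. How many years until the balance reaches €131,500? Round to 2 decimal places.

We need (1 + 0.000156164)^(365t) = 4.1352, so 365t = ln 4.1352 / ln 1.000156 ≈ 9090.7502.
t ≈ 9090.7502/365 = 24.9062 years.

24.91 years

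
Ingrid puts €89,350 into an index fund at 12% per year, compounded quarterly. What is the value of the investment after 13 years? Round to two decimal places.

Periodic rate = 12%/4 = 0.03; periods = 4·13 = 52.
A = 89,350·(1 + 0.03)^52 ≈ 89,350·4.65088589525 ≈ 415,556.6547.

€415,556.65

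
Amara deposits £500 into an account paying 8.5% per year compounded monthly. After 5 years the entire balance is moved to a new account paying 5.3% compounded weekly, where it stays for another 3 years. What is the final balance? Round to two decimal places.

After 5 years at 8.5%: 500 × 1.5273006 ≈ 763.6503.
Then 3 years at 5.3%: 763.6503 × 1.17224302 ≈ 895.1837.

£895.18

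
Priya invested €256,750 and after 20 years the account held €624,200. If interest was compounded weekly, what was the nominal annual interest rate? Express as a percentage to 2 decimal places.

4.44%

(1 + r/52)^1040 = 624,200/256,750 = 2.43116.
1 + r/52 = 2.43116^(1/1040) ≈ 1.000855, so r/52 ≈ 0.000854565.
r ≈ 52·0.000854565 = 4.44374%.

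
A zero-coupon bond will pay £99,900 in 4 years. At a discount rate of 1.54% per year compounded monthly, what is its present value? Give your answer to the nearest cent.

£93,935.58

Growth factor = (1 + 0.0154/12)^48 ≈ 1.0634948436.
P = 99,900/1.0634948436 ≈ 93,935.5753.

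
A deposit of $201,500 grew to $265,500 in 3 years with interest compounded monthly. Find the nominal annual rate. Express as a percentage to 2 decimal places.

(1 + r/12)^36 = 265,500/201,500 = 1.31762.
1 + r/12 = 1.31762^(1/36) ≈ 1.007691, so r/12 ≈ 0.00769125.
r ≈ 12·0.00769125 = 9.22949%.

9.23%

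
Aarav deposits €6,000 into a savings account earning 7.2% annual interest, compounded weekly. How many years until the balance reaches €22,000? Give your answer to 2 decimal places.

(1 + 0.00138462)^(52t) = 22,000/6,000 = 3.6667.
52t·ln(1 + 0.00138462) = ln(3.6667); 52t = 1.2993/0.00138366 ≈ 939.0205.
t ≈ 18.0581 years.

18.06 years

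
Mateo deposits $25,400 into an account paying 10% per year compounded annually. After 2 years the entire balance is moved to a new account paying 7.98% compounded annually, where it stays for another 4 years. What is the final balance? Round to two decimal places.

After 2 years at 10%: 25,400 × 1.21 ≈ 30,734.0000.
Then 4 years at 7.98%: 30,734.0000 × 1.3594814703 ≈ 41,782.3035.

$41,782.30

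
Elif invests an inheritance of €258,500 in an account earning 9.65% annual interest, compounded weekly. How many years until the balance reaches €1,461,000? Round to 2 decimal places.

17.96 years

(1 + 0.00185577)^(52t) = 1,461,000/258,500 = 5.6518.
52t·ln(1 + 0.00185577) = ln(5.6518); 52t = 1.732/0.00185405 ≈ 934.1610.
t ≈ 17.9646 years.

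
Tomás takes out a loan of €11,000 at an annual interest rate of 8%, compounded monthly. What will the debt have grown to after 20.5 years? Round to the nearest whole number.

Growth factor = (1 + 0.08/12)^246 ≈ 5.1271887591.
A ≈ 11,000 × 5.1271887591 ≈ 56,399.0763.

€56,399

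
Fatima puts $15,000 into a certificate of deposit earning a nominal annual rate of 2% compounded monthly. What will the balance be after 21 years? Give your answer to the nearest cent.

Periodic rate = 2%/12 = 0.00166667; periods = 12·21 = 252.
A = 15,000·(1 + 0.02/12)^252 ≈ 15,000·1.5214295532 ≈ 22,821.4433.

$22,821.44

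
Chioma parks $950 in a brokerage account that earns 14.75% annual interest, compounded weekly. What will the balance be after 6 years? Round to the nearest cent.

Growth factor = (1 + 0.1475/52)^312 ≈ 2.419950778.
A ≈ 950 × 2.419950778 ≈ 2,298.9532.

$2,298.95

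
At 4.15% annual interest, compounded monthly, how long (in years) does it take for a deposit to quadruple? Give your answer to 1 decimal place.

(1 + 0.00345833)^(12t) = 4.
12t = ln 4 / ln(1 + 0.00345833) ≈ 1.3863/0.00345237 ≈ 401.5489.
t ≈ 33.4624.

33.5 years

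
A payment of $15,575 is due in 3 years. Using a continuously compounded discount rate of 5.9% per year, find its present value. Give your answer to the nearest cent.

$13,048.42

P = A·e^(−rt) = 15,575·e^(−0.177).
e^(−0.177) ≈ 0.83777978452, so P ≈ 13,048.4201.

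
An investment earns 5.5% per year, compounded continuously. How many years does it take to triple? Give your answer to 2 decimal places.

19.97 years

e^(0.055t) = 3, so 0.055t = ln 3 ≈ 1.0986.
t ≈ 1.0986/0.055 ≈ 19.9748.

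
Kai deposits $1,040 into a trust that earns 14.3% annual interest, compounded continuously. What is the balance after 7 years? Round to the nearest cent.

A = P·e^(rt) = 1,040·e^(0.143·7) = 1,040·e^1.001.
e^1.001 ≈ 2.72100147, so A ≈ 2,829.8415.

$2,829.84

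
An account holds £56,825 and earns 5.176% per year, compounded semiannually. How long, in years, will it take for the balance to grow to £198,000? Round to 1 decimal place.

We need (1 + 0.02588)^(2t) = 3.4844, so 2t = ln 3.4844 / ln 1.02588 ≈ 48.8553.
t ≈ 48.8553/2 = 24.4276 years.

24.4 years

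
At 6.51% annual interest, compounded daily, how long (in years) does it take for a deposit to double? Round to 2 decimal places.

10.65 years

(1 + 0.000178356)^(365t) = 2.
365t = ln 2 / ln(1 + 0.000178356) ≈ 0.69315/0.00017834 ≈ 3886.6556.
t ≈ 10.6484.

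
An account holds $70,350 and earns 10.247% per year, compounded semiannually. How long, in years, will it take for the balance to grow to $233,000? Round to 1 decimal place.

(1 + 0.051235)^(2t) = 233,000/70,350 = 3.312.
2t·ln(1 + 0.051235) = ln(3.312); 2t = 1.1976/0.0499657 ≈ 23.9676.
t ≈ 11.9838 years.

12.0 years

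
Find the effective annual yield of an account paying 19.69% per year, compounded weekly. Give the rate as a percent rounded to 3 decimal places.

One year is 52 periods at 0.00378654 each: (1 + 0.00378654)^52 ≈ 1.21717.
EAR = 1.21717 − 1 ≈ 21.71696%.

21.717%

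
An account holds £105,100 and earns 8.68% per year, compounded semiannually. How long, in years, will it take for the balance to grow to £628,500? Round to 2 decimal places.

We need (1 + 0.0434)^(2t) = 5.98, so 2t = ln 5.98 / ln 1.0434 ≈ 42.0958.
t ≈ 42.0958/2 = 21.0479 years.

21.05 years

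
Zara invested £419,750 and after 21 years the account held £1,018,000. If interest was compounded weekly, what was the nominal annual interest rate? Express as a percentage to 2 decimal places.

4.22%

The 1092-period growth factor is 1,018,000/419,750 = 2.42525.
r/52 = 2.42525^(1/1092) − 1 ≈ 0.000811626, so r ≈ 52·0.000811626 = 4.22045%.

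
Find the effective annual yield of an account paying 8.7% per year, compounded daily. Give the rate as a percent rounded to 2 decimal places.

9.09%

EAR = (1 + 8.7%/365)^365 − 1 = (1 + 0.000238356)^365 − 1.
(1 + 0.000238356)^365 ≈ 1.090885, so EAR ≈ 9.08854%.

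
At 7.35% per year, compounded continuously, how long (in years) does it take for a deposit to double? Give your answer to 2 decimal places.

e^(0.0735t) = 2, so 0.0735t = ln 2 ≈ 0.69315.
t ≈ 0.69315/0.0735 ≈ 9.4306.

9.43 years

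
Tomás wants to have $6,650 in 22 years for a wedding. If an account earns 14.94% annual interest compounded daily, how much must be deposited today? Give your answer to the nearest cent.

$248.70

Growth factor = (1 + 0.1494/365)^8030 ≈ 26.73911608.
P = 6,650/26.73911608 ≈ 248.6993.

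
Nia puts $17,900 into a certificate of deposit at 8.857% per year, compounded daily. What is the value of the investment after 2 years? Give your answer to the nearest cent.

$21,368.53

Growth factor = (1 + 0.08857/365)^730 ≈ 1.1937725603.
A ≈ 17,900 × 1.1937725603 ≈ 21,368.5288.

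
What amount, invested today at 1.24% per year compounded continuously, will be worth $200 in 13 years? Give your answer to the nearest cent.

$170.22

P = A·e^(−rt) = 200·e^(−0.1612).
e^(−0.1612) ≈ 0.85112183, so P ≈ 170.2244.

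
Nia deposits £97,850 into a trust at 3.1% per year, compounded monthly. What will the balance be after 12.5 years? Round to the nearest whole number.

£144,090

Growth factor = (1 + 0.031/12)^150 ≈ 1.47255699122.
A ≈ 97,850 × 1.47255699122 ≈ 144,089.7016.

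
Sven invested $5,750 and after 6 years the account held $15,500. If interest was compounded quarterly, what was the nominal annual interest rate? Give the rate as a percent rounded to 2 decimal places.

(1 + r/4)^24 = 15,500/5,750 = 2.69565.
1 + r/4 = 2.69565^(1/24) ≈ 1.042184, so r/4 ≈ 0.0421838.
r ≈ 4·0.0421838 = 16.87353%.

16.87%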